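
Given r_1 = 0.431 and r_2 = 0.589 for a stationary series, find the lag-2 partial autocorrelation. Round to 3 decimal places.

0.495

φ_{22} = (r_2 − r_1²) / (1 − r_1²)
r_1² = (0.431)² = 0.185761
Numerator = 0.589 − 0.1858 = 0.4032; denominator = 1 − 0.1858 = 0.8142
φ_{22} = 0.4032 / 0.8142 = 0.495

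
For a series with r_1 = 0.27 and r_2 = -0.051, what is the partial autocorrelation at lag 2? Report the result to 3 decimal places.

φ_{22} = (r_2 − r_1²) / (1 − r_1²)
r_1² = (0.27)² = 0.0729
Numerator = -0.051 − 0.0729 = -0.1239; denominator = 1 − 0.0729 = 0.9271
φ_{22} = -0.1239 / 0.9271 = -0.134

-0.134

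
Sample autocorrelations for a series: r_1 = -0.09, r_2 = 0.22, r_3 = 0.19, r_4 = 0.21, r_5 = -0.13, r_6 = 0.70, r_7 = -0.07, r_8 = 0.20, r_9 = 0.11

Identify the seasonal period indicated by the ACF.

6

The largest autocorrelation is r_6 = 0.70; the remaining lags stay at or below 0.22.
The dominant spike at lag 6 indicates a seasonal period of 6.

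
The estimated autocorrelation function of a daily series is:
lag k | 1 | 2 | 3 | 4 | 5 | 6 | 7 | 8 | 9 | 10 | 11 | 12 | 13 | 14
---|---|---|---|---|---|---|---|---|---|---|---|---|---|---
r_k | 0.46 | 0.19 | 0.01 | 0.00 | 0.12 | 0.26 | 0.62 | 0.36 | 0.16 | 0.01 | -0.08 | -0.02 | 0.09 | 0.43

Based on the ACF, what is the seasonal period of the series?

7

The largest autocorrelation is r_7 = 0.62; the remaining lags stay at or below 0.46. The elevated value at lag 1 (0.46), dropping to 0.19 at lag 2, reflects decaying short-term dependence rather than seasonality.
The dominant spike at lag 7 indicates a seasonal period of 7.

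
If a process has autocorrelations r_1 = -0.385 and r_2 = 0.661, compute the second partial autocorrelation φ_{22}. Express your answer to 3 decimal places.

0.602

φ_{22} = (r_2 − r_1²) / (1 − r_1²)
r_1² = (-0.385)² = 0.148225
Numerator = 0.661 − 0.1482 = 0.5128; denominator = 1 − 0.1482 = 0.8518
φ_{22} = 0.5128 / 0.8518 = 0.602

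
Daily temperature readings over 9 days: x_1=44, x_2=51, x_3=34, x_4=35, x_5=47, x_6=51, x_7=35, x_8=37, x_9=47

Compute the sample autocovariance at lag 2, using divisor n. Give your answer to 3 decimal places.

-32.728

Mean x̄ = (44 + 51 + 34 + 35 + 47 + 51 + 35 + 37 + 47)/9 = 42.3333
Σ_{t=1}^{7}(x_t−x̄)(x_{t+2}−x̄) = -294.5556
γ_2 = -294.5556 / 9 = -32.728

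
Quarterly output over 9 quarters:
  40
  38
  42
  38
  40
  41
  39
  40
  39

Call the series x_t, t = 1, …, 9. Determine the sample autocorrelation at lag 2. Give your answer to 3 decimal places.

Mean x̄ = (40 + 38 + 42 + 38 + 40 + 41 + 39 + 40 + 39)/9 = 39.6667
Σ(x_t−x̄)(x_{t+2}−x̄) = (0.7778) + (2.7778) + (0.7778) + (-2.2222) + (-0.2222) + (0.4444) + (0.4444) = 2.7778
Denominator Σ(x_t−x̄)² = 14.0000
r_2 = 2.7778 / 14.0000 = 0.198

0.198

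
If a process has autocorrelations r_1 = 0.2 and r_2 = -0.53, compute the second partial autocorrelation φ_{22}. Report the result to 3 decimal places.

φ_{22} = (r_2 − r_1²) / (1 − r_1²)
r_1² = (0.2)² = 0.04
Numerator = -0.53 − 0.0400 = -0.5700; denominator = 1 − 0.0400 = 0.9600
φ_{22} = -0.5700 / 0.9600 = -0.594

-0.594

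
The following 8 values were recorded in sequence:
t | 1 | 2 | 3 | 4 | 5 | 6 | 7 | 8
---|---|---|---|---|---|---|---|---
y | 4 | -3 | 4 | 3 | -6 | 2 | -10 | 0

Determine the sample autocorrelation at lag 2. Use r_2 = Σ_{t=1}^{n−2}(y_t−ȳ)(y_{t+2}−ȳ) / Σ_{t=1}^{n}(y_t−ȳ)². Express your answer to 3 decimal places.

Mean ȳ = (4 − 3 + 4 + 3 − 6 + 2 − 10 + 0)/8 = -0.7500
Σ(y_t−ȳ)(y_{t+2}−ȳ) = (22.5625) + (-8.4375) + (-24.9375) + (10.3125) + (48.5625) + (2.0625) = 50.1250
Denominator Σ(y_t−ȳ)² = 185.5000
r_2 = 50.1250 / 185.5000 = 0.270

0.270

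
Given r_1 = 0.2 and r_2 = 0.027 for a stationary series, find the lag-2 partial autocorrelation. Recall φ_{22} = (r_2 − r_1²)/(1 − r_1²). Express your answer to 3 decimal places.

φ_{22} = (r_2 − r_1²) / (1 − r_1²)
r_1² = (0.2)² = 0.04
Numerator = 0.027 − 0.0400 = -0.0130; denominator = 1 − 0.0400 = 0.9600
φ_{22} = -0.0130 / 0.9600 = -0.014

-0.014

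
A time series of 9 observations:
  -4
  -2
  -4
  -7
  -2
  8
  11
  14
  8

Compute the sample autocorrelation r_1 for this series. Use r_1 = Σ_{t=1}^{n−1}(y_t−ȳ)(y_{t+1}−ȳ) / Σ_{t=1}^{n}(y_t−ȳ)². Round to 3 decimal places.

0.721

Mean ȳ = (-4 − 2 − 4 − 7 − 2 + 8 + 11 + 14 + 8)/9 = 2.4444
Numerator Σ_{t=1}^{8}(y_t−ȳ)(y_{t+1}−ȳ) = 346.0247
Denominator Σ(y_t−ȳ)² = 480.2222
r_1 = 346.0247 / 480.2222 = 0.721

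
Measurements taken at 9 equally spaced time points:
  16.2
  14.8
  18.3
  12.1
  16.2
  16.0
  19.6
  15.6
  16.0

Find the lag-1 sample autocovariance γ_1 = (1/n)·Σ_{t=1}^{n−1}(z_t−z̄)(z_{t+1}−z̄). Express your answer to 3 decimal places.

-1.583

Mean z̄ = (16.2 + 14.8 + 18.3 + 12.1 + 16.2 + 16.0 + 19.6 + 15.6 + 16.0)/9 = 16.0889
Σ_{t=1}^{8}(z_t−z̄)(z_{t+1}−z̄) = -14.2512
γ_1 = -14.2512 / 9 = -1.583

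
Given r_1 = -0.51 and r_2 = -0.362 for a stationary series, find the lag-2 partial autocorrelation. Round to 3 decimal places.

-0.841

φ_{22} = (r_2 − r_1²) / (1 − r_1²)
r_1² = (-0.51)² = 0.2601
Numerator = -0.362 − 0.2601 = -0.6221; denominator = 1 − 0.2601 = 0.7399
φ_{22} = -0.6221 / 0.7399 = -0.841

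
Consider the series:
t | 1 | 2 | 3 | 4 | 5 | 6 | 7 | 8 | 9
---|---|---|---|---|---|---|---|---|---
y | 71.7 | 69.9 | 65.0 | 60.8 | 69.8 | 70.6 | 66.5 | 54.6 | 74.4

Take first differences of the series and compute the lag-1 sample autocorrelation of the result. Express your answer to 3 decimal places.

First differences Δy: -1.8, -4.9, -4.2, 9.0, 0.8, -4.1, -11.9, 19.8
Mean of differences = 0.3375
Numerator Σ(Δy_t−Δȳ)(Δy_{t+1}−Δȳ) = -186.2602
Denominator Σ(Δy_t−Δȳ)² = 676.0788
r_1(Δy) = -186.2602 / 676.0788 = -0.276

-0.276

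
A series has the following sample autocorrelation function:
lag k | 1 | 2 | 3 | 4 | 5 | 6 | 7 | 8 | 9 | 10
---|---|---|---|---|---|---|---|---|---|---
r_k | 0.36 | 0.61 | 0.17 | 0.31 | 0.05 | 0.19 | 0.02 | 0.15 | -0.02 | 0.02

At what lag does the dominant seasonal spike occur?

The largest autocorrelation is r_2 = 0.61; the remaining lags stay at or below 0.36.
The dominant spike at lag 2 indicates a seasonal period of 2.

2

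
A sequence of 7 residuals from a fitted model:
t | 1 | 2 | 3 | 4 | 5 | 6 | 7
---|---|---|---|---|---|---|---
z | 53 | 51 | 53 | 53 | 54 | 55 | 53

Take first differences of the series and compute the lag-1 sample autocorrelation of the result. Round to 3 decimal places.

-0.357

First differences Δz: -2, 2, 0, 1, 1, -2
Mean of differences = 0.0000
Numerator Σ(Δz_t−Δz̄)(Δz_{t+1}−Δz̄) = -5.0000
Denominator Σ(Δz_t−Δz̄)² = 14.0000
r_1(Δz) = -5.0000 / 14.0000 = -0.357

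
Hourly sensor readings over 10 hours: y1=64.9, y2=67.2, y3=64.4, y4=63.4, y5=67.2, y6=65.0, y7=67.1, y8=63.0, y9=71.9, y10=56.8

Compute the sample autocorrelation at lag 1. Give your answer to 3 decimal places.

Mean ȳ = (64.9 + 67.2 + 64.4 + 63.4 + 67.2 + 65.0 + 67.1 + 63.0 + 71.9 + 56.8)/10 = 65.0900
Numerator Σ_{t=1}^{9}(y_t−ȳ)(y_{t+1}−ȳ) = -79.5161
Denominator Σ(y_t−ȳ)² = 135.7890
r_1 = -79.5161 / 135.7890 = -0.586

-0.586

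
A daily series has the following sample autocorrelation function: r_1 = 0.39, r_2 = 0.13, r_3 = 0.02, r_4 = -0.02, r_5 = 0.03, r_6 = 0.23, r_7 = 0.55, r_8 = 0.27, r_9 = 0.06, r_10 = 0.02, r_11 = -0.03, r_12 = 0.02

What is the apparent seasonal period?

7

The largest autocorrelation is r_7 = 0.55; the remaining lags stay at or below 0.39. The elevated value at lag 1 (0.39), dropping to 0.13 at lag 2, reflects decaying short-term dependence rather than seasonality.
The dominant spike at lag 7 indicates a seasonal period of 7.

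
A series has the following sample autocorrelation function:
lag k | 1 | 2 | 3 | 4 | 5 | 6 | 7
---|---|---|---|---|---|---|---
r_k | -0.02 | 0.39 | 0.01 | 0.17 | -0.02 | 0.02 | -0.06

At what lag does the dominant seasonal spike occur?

The largest autocorrelation is r_2 = 0.39, with a weaker echo at lag 4 (0.17); the remaining lags stay at or below 0.02.
The dominant spike at lag 2 indicates a seasonal period of 2.

2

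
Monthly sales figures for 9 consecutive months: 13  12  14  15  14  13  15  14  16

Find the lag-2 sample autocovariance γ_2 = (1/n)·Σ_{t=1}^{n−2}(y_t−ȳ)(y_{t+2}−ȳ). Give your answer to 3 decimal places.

Mean ȳ = (13 + 12 + 14 + 15 + 14 + 13 + 15 + 14 + 16)/9 = 14.0000
Σ_{t=1}^{7}(y_t−ȳ)(y_{t+2}−ȳ) = -1.0000
γ_2 = -1.0000 / 9 = -0.111

-0.111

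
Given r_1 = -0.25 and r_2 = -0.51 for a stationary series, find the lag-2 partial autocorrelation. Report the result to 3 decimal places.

-0.611

φ_{22} = (r_2 − r_1²) / (1 − r_1²)
r_1² = (-0.25)² = 0.0625
Numerator = -0.51 − 0.0625 = -0.5725; denominator = 1 − 0.0625 = 0.9375
φ_{22} = -0.5725 / 0.9375 = -0.611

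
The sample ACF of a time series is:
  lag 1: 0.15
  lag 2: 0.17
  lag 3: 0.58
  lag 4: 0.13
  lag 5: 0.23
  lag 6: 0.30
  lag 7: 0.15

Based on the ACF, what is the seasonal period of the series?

3

The largest autocorrelation is r_3 = 0.58, with a weaker echo at lag 6 (0.30); the remaining lags stay at or below 0.23.
The dominant spike at lag 3 indicates a seasonal period of 3.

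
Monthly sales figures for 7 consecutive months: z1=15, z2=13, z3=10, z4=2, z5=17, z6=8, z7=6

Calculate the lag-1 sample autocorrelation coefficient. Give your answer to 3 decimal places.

Mean z̄ = (15 + 13 + 10 + 2 + 17 + 8 + 6)/7 = 10.1429
Deviations from mean: 4.8571, 2.8571, -0.1429, -8.1429, 6.8571, -2.1429, -4.1429
Numerator Σ_{t=1}^{6}(z_t−z̄)(z_{t+1}−z̄) = -47.0204
Denominator Σ(z_t−z̄)² = 166.8571
r_1 = -47.0204 / 166.8571 = -0.282

-0.282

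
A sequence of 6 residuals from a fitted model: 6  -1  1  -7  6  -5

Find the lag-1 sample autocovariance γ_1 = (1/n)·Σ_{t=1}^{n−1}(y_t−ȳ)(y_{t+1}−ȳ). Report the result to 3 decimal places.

-14.333

Mean ȳ = (6 − 1 + 1 − 7 + 6 − 5)/6 = 0.0000
Σ_{t=1}^{5}(y_t−ȳ)(y_{t+1}−ȳ) = -86.0000
γ_1 = -86.0000 / 6 = -14.333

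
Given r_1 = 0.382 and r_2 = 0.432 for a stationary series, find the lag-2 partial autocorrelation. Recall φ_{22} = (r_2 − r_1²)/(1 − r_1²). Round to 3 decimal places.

φ_{22} = (r_2 − r_1²) / (1 − r_1²)
r_1² = (0.382)² = 0.145924
Numerator = 0.432 − 0.1459 = 0.2861; denominator = 1 − 0.1459 = 0.8541
φ_{22} = 0.2861 / 0.8541 = 0.335

0.335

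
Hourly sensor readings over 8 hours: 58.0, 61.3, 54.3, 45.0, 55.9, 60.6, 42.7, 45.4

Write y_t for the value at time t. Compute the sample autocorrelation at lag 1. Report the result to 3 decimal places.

0.105

Mean ȳ = (58.0 + 61.3 + 54.3 + 45.0 + 55.9 + 60.6 + 42.7 + 45.4)/8 = 52.9000
Deviations from mean: 5.1000, 8.4000, 1.4000, -7.9000, 3.0000, 7.7000, -10.2000, -7.5000
Σ(y_t−ȳ)(y_{t+1}−ȳ) = (42.8400) + (11.7600) + (-11.0600) + (-23.7000) + (23.1000) + (-78.5400) + (76.5000) = 40.9000
Denominator Σ(y_t−ȳ)² = 389.5200
r_1 = 40.9000 / 389.5200 = 0.105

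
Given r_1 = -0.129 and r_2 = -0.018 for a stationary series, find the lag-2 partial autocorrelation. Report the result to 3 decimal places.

-0.035

φ_{22} = (r_2 − r_1²) / (1 − r_1²)
r_1² = (-0.129)² = 0.016641
Numerator = -0.018 − 0.0166 = -0.0346; denominator = 1 − 0.0166 = 0.9834
φ_{22} = -0.0346 / 0.9834 = -0.035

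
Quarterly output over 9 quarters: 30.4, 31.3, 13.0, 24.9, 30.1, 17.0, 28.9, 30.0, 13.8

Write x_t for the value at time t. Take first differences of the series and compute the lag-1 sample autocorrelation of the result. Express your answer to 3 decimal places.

-0.390

First differences Δx: 0.9, -18.3, 11.9, 5.2, -13.1, 11.9, 1.1, -16.2
Mean of differences = -2.0750
Numerator Σ(Δx_t−Δx̄)(Δx_{t+1}−Δx̄) = -408.1031
Denominator Σ(Δx_t−Δx̄)² = 1046.7750
r_1(Δx) = -408.1031 / 1046.7750 = -0.390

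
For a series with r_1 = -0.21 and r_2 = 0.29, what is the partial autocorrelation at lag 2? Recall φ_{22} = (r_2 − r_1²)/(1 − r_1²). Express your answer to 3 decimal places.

φ_{22} = (r_2 − r_1²) / (1 − r_1²)
r_1² = (-0.21)² = 0.0441
Numerator = 0.29 − 0.0441 = 0.2459; denominator = 1 − 0.0441 = 0.9559
φ_{22} = 0.2459 / 0.9559 = 0.257

0.257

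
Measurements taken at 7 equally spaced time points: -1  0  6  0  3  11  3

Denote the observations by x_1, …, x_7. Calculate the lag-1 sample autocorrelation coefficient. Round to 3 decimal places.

Mean x̄ = (-1 + 0 + 6 + 0 + 3 + 11 + 3)/7 = 3.1429
Deviations from mean: -4.1429, -3.1429, 2.8571, -3.1429, -0.1429, 7.8571, -0.1429
Σ(x_t−x̄)(x_{t+1}−x̄) = (13.0204) + (-8.9796) + (-8.9796) + (0.4490) + (-1.1224) + (-1.1224) = -6.7347
Denominator Σ(x_t−x̄)² = 106.8571
r_1 = -6.7347 / 106.8571 = -0.063

-0.063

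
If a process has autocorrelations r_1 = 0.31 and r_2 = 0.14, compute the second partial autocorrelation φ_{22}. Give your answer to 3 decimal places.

0.049

φ_{22} = (r_2 − r_1²) / (1 − r_1²)
r_1² = (0.31)² = 0.0961
Numerator = 0.14 − 0.0961 = 0.0439; denominator = 1 − 0.0961 = 0.9039
φ_{22} = 0.0439 / 0.9039 = 0.049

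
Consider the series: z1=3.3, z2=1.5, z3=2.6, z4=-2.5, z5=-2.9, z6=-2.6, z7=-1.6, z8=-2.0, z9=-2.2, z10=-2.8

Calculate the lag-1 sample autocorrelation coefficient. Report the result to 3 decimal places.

0.485

Mean z̄ = (3.3 + 1.5 + 2.6 − 2.5 − 2.9 − 2.6 − 1.6 − 2.0 − 2.2 − 2.8)/10 = -0.9200
Numerator Σ_{t=1}^{9}(z_t−z̄)(z_{t+1}−z̄) = 25.2896
Denominator Σ(z_t−z̄)² = 52.0960
r_1 = 25.2896 / 52.0960 = 0.485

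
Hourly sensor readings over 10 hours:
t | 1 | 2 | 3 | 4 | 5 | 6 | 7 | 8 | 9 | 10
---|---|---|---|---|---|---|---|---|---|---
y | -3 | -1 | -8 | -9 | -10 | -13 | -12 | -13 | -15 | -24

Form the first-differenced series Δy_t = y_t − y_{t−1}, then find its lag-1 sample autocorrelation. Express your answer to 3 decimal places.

-0.246

First differences Δy: 2, -7, -1, -1, -3, 1, -1, -2, -9
Mean of differences = -2.3333
Numerator Σ(Δy_t−Δȳ)(Δy_{t+1}−Δȳ) = -25.1111
Denominator Σ(Δy_t−Δȳ)² = 102.0000
r_1(Δy) = -25.1111 / 102.0000 = -0.246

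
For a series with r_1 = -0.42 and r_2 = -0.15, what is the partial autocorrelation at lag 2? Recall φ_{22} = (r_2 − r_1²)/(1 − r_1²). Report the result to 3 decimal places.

-0.396

φ_{22} = (r_2 − r_1²) / (1 − r_1²)
r_1² = (-0.42)² = 0.1764
Numerator = -0.15 − 0.1764 = -0.3264; denominator = 1 − 0.1764 = 0.8236
φ_{22} = -0.3264 / 0.8236 = -0.396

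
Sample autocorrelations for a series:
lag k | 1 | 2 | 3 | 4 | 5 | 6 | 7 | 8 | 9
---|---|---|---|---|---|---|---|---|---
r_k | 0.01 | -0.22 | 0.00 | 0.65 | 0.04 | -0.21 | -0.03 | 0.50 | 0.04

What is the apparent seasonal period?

4

The largest autocorrelation is r_4 = 0.65, with a weaker echo at lag 8 (0.50); the remaining lags stay at or below 0.04.
The dominant spike at lag 4 indicates a seasonal period of 4.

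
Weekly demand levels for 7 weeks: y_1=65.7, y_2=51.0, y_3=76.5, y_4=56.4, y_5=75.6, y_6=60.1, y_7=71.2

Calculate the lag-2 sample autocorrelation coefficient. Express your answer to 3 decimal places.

Mean ȳ = (65.7 + 51.0 + 76.5 + 56.4 + 75.6 + 60.1 + 71.2)/7 = 65.2143
Numerator Σ_{t=1}^{5}(y_t−ȳ)(y_{t+2}−ȳ) = 355.2253
Denominator Σ(y_t−ȳ)² = 577.1886
r_2 = 355.2253 / 577.1886 = 0.615

0.615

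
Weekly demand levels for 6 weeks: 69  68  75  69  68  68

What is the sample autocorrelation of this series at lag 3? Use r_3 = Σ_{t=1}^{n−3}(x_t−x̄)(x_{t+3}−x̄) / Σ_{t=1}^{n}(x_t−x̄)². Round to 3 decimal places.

Mean x̄ = (69 + 68 + 75 + 69 + 68 + 68)/6 = 69.5000
Deviations from mean: -0.5000, -1.5000, 5.5000, -0.5000, -1.5000, -1.5000
Numerator Σ_{t=1}^{3}(x_t−x̄)(x_{t+3}−x̄) = -5.7500
Denominator Σ(x_t−x̄)² = 37.5000
r_3 = -5.7500 / 37.5000 = -0.153

-0.153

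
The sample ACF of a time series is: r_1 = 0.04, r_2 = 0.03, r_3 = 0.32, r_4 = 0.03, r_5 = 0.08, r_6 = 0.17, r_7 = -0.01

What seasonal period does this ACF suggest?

3

The largest autocorrelation is r_3 = 0.32, with a weaker echo at lag 6 (0.17); the remaining lags stay at or below 0.08.
The dominant spike at lag 3 indicates a seasonal period of 3.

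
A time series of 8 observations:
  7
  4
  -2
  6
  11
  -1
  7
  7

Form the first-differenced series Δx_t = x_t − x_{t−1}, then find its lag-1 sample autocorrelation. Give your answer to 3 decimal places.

First differences Δx: -3, -6, 8, 5, -12, 8, 0
Mean of differences = 0.0000
Numerator Σ(Δx_t−Δx̄)(Δx_{t+1}−Δx̄) = -146.0000
Denominator Σ(Δx_t−Δx̄)² = 342.0000
r_1(Δx) = -146.0000 / 342.0000 = -0.427

-0.427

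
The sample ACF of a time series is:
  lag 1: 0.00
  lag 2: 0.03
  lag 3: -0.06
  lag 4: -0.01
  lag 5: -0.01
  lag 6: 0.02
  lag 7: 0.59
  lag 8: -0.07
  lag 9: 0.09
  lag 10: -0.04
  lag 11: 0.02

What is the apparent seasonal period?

The largest autocorrelation is r_7 = 0.59; the remaining lags stay at or below 0.09.
The dominant spike at lag 7 indicates a seasonal period of 7.

7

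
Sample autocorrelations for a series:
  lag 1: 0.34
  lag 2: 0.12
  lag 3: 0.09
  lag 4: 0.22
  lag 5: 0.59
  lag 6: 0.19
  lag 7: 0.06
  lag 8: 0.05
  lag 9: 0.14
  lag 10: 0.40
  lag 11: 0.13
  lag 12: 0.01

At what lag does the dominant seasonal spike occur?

The largest autocorrelation is r_5 = 0.59, with a weaker echo at lag 10 (0.40); the remaining lags stay at or below 0.34. The elevated value at lag 1 (0.34), dropping to 0.12 at lag 2, reflects decaying short-term dependence rather than seasonality.
The dominant spike at lag 5 indicates a seasonal period of 5.

5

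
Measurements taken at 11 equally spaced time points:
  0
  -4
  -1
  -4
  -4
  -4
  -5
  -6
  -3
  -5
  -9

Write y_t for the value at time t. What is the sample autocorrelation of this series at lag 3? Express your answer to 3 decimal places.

0.188

Mean ȳ = (0 − 4 − 1 − 4 − 4 − 4 − 5 − 6 − 3 − 5 − 9)/11 = -4.0909
Numerator Σ_{t=1}^{8}(y_t−ȳ)(y_{t+3}−ȳ) = 10.7025
Denominator Σ(y_t−ȳ)² = 56.9091
r_3 = 10.7025 / 56.9091 = 0.188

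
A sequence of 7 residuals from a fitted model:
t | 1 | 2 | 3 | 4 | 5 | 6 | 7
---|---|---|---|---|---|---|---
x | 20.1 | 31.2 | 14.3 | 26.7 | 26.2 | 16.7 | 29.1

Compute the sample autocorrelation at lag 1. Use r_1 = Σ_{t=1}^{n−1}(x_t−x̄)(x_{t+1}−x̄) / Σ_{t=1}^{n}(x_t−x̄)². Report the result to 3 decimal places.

Mean x̄ = (20.1 + 31.2 + 14.3 + 26.7 + 26.2 + 16.7 + 29.1)/7 = 23.4714
Deviations from mean: -3.3714, 7.7286, -9.1714, 3.2286, 2.7286, -6.7714, 5.6286
Σ(x_t−x̄)(x_{t+1}−x̄) = (-26.0563) + (-70.8820) + (-29.6106) + (8.8094) + (-18.4763) + (-38.1135) = -174.3294
Denominator Σ(x_t−x̄)² = 250.6143
r_1 = -174.3294 / 250.6143 = -0.696

-0.696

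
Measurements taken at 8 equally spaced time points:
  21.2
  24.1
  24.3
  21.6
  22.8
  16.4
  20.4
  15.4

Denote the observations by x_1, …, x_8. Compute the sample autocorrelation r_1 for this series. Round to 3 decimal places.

Mean x̄ = (21.2 + 24.1 + 24.3 + 21.6 + 22.8 + 16.4 + 20.4 + 15.4)/8 = 20.7750
Deviations from mean: 0.4250, 3.3250, 3.5250, 0.8250, 2.0250, -4.3750, -0.3750, -5.3750
Numerator Σ_{t=1}^{7}(x_t−x̄)(x_{t+1}−x̄) = 12.5094
Denominator Σ(x_t−x̄)² = 76.6150
r_1 = 12.5094 / 76.6150 = 0.163

0.163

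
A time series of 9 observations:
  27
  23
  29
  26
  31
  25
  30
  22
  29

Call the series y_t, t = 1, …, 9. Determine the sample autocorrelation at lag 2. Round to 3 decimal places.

Mean ȳ = (27 + 23 + 29 + 26 + 31 + 25 + 30 + 22 + 29)/9 = 26.8889
Σ(y_t−ȳ)(y_{t+2}−ȳ) = (0.2346) + (3.4568) + (8.6790) + (1.6790) + (12.7901) + (9.2346) + (6.5679) = 42.6420
Denominator Σ(y_t−ȳ)² = 78.8889
r_2 = 42.6420 / 78.8889 = 0.541

0.541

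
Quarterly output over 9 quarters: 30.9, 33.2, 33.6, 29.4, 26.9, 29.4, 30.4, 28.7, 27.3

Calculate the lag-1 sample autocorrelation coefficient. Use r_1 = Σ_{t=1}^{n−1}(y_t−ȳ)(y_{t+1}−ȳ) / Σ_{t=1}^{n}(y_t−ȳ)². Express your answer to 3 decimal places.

0.431

Mean ȳ = (30.9 + 33.2 + 33.6 + 29.4 + 26.9 + 29.4 + 30.4 + 28.7 + 27.3)/9 = 29.9778
Numerator Σ_{t=1}^{8}(y_t−ȳ)(y_{t+1}−ȳ) = 18.7451
Denominator Σ(y_t−ȳ)² = 43.4756
r_1 = 18.7451 / 43.4756 = 0.431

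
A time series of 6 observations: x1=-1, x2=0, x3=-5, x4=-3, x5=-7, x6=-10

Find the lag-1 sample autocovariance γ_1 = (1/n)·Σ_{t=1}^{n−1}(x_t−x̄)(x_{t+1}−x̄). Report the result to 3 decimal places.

3.704

Mean x̄ = (-1 + 0 − 5 − 3 − 7 − 10)/6 = -4.3333
Deviations: 3.3333, 4.3333, -0.6667, 1.3333, -2.6667, -5.6667
Σ_{t=1}^{5}(x_t−x̄)(x_{t+1}−x̄) = 22.2222
γ_1 = 22.2222 / 6 = 3.704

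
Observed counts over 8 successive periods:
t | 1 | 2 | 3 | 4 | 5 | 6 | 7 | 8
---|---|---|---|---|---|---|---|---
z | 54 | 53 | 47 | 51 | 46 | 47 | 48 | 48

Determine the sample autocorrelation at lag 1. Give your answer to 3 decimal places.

Mean z̄ = (54 + 53 + 47 + 51 + 46 + 47 + 48 + 48)/8 = 49.2500
Deviations from mean: 4.7500, 3.7500, -2.2500, 1.7500, -3.2500, -2.2500, -1.2500, -1.2500
Σ(z_t−z̄)(z_{t+1}−z̄) = (17.8125) + (-8.4375) + (-3.9375) + (-5.6875) + (7.3125) + (2.8125) + (1.5625) = 11.4375
Denominator Σ(z_t−z̄)² = 63.5000
r_1 = 11.4375 / 63.5000 = 0.180

0.180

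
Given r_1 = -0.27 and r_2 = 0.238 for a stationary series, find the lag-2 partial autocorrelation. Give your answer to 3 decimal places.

0.178

φ_{22} = (r_2 − r_1²) / (1 − r_1²)
r_1² = (-0.27)² = 0.0729
Numerator = 0.238 − 0.0729 = 0.1651; denominator = 1 − 0.0729 = 0.9271
φ_{22} = 0.1651 / 0.9271 = 0.178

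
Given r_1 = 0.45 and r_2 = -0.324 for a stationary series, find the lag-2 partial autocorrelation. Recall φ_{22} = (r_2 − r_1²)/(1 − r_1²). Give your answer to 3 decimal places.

φ_{22} = (r_2 − r_1²) / (1 − r_1²)
r_1² = (0.45)² = 0.2025
Numerator = -0.324 − 0.2025 = -0.5265; denominator = 1 − 0.2025 = 0.7975
φ_{22} = -0.5265 / 0.7975 = -0.660

-0.660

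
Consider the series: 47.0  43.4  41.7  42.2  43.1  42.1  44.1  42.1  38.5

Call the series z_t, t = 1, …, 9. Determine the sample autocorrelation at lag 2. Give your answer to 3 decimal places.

-0.239

Mean z̄ = (47.0 + 43.4 + 41.7 + 42.2 + 43.1 + 42.1 + 44.1 + 42.1 + 38.5)/9 = 42.6889
Σ(z_t−z̄)(z_{t+2}−z̄) = (-4.2632) + (-0.3477) + (-0.4065) + (0.2879) + (0.5801) + (0.3468) + (-5.9110) = -9.7136
Denominator Σ(z_t−z̄)² = 40.7089
r_2 = -9.7136 / 40.7089 = -0.239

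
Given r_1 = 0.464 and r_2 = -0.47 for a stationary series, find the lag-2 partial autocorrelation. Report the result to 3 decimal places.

φ_{22} = (r_2 − r_1²) / (1 − r_1²)
r_1² = (0.464)² = 0.215296
Numerator = -0.47 − 0.2153 = -0.6853; denominator = 1 − 0.2153 = 0.7847
φ_{22} = -0.6853 / 0.7847 = -0.873

-0.873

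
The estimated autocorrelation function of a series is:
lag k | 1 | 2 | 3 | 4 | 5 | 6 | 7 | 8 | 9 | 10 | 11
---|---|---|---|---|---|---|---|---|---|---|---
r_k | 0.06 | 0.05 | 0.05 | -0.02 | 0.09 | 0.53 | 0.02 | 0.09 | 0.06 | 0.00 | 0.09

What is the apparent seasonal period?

6

The largest autocorrelation is r_6 = 0.53; the remaining lags stay at or below 0.09.
The dominant spike at lag 6 indicates a seasonal period of 6.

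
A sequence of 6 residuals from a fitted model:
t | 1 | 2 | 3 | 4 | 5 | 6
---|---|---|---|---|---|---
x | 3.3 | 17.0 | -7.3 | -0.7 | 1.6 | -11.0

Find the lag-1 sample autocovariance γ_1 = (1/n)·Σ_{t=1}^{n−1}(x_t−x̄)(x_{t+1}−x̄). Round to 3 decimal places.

-14.494

Mean x̄ = (3.3 + 17.0 − 7.3 − 0.7 + 1.6 − 11.0)/6 = 0.4833
Σ_{t=1}^{5}(x_t−x̄)(x_{t+1}−x̄) = -86.9669
γ_1 = -86.9669 / 6 = -14.494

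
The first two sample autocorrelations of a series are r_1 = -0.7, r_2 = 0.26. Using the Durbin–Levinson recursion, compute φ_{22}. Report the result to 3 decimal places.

φ_{22} = (r_2 − r_1²) / (1 − r_1²)
r_1² = (-0.7)² = 0.49
Numerator = 0.26 − 0.4900 = -0.2300; denominator = 1 − 0.4900 = 0.5100
φ_{22} = -0.2300 / 0.5100 = -0.451

-0.451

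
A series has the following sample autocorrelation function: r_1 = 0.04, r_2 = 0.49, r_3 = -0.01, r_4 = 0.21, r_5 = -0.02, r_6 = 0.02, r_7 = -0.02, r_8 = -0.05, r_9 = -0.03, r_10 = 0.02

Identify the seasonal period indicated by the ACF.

2

The largest autocorrelation is r_2 = 0.49, with a weaker echo at lag 4 (0.21); the remaining lags stay at or below 0.04.
The dominant spike at lag 2 indicates a seasonal period of 2.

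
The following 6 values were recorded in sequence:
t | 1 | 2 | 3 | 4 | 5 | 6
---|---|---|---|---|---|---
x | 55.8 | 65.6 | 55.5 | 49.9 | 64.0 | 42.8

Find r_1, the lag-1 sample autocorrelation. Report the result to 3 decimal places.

Mean x̄ = (55.8 + 65.6 + 55.5 + 49.9 + 64.0 + 42.8)/6 = 55.6000
Deviations from mean: 0.2000, 10.0000, -0.1000, -5.7000, 8.4000, -12.8000
Σ(x_t−x̄)(x_{t+1}−x̄) = (2.0000) + (-1.0000) + (0.5700) + (-47.8800) + (-107.5200) = -153.8300
Denominator Σ(x_t−x̄)² = 366.9400
r_1 = -153.8300 / 366.9400 = -0.419

-0.419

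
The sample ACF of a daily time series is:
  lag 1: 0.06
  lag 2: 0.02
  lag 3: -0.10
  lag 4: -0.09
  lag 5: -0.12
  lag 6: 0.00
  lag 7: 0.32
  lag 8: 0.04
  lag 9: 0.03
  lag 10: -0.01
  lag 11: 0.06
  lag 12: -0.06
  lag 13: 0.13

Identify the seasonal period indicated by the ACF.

The largest autocorrelation is r_7 = 0.32; the remaining lags stay at or below 0.13.
The dominant spike at lag 7 indicates a seasonal period of 7.

7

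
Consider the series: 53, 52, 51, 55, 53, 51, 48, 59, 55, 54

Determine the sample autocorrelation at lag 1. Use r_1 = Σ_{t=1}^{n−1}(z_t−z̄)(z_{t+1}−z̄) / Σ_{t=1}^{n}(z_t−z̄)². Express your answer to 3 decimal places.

Mean z̄ = (53 + 52 + 51 + 55 + 53 + 51 + 48 + 59 + 55 + 54)/10 = 53.1000
Numerator Σ_{t=1}^{9}(z_t−z̄)(z_{t+1}−z̄) = -8.0100
Denominator Σ(z_t−z̄)² = 78.9000
r_1 = -8.0100 / 78.9000 = -0.102

-0.102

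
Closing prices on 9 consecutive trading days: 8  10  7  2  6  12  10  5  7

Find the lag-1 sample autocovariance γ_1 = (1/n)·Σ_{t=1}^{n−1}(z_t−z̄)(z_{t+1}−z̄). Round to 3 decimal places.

Mean z̄ = (8 + 10 + 7 + 2 + 6 + 12 + 10 + 5 + 7)/9 = 7.4444
Σ_{t=1}^{8}(z_t−z̄)(z_{t+1}−z̄) = 10.4691
γ_1 = 10.4691 / 9 = 1.163

1.163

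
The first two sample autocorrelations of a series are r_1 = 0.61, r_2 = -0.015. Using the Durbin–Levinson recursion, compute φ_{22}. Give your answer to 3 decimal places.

φ_{22} = (r_2 − r_1²) / (1 − r_1²)
r_1² = (0.61)² = 0.3721
Numerator = -0.015 − 0.3721 = -0.3871; denominator = 1 − 0.3721 = 0.6279
φ_{22} = -0.3871 / 0.6279 = -0.616

-0.616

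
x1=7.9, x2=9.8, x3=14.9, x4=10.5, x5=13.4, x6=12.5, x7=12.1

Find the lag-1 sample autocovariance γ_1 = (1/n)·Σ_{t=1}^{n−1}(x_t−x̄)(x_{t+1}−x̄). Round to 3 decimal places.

-0.397

Mean x̄ = (7.9 + 9.8 + 14.9 + 10.5 + 13.4 + 12.5 + 12.1)/7 = 11.5857
Deviations: -3.6857, -1.7857, 3.3143, -1.0857, 1.8143, 0.9143, 0.5143
Σ_{t=1}^{6}(x_t−x̄)(x_{t+1}−x̄) = -2.7759
γ_1 = -2.7759 / 7 = -0.397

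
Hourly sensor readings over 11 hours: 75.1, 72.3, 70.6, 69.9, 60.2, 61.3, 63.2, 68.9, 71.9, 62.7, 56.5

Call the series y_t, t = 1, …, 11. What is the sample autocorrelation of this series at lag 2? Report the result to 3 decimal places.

-0.169

Mean ȳ = (75.1 + 72.3 + 70.6 + 69.9 + 60.2 + 61.3 + 63.2 + 68.9 + 71.9 + 62.7 + 56.5)/11 = 66.6000
Numerator Σ_{t=1}^{9}(y_t−ȳ)(y_{t+2}−ȳ) = -61.2300
Denominator Σ(y_t−ȳ)² = 362.8400
r_2 = -61.2300 / 362.8400 = -0.169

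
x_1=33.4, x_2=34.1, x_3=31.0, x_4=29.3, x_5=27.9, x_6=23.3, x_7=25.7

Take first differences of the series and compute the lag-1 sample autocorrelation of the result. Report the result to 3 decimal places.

First differences Δx: 0.7, -3.1, -1.7, -1.4, -4.6, 2.4
Mean of differences = -1.2833
Numerator Σ(Δx_t−Δx̄)(Δx_{t+1}−Δx̄) = -14.6269
Denominator Σ(Δx_t−Δx̄)² = 31.9883
r_1(Δx) = -14.6269 / 31.9883 = -0.457

-0.457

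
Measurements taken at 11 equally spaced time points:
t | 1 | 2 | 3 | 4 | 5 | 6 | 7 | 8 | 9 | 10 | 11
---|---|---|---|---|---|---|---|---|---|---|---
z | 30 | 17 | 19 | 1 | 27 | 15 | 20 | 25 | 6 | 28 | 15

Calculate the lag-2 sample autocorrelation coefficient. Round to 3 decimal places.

Mean z̄ = (30 + 17 + 19 + 1 + 27 + 15 + 20 + 25 + 6 + 28 + 15)/11 = 18.4545
Numerator Σ_{t=1}^{9}(z_t−z̄)(z_{t+2}−z̄) = 173.4959
Denominator Σ(z_t−z̄)² = 828.7273
r_2 = 173.4959 / 828.7273 = 0.209

0.209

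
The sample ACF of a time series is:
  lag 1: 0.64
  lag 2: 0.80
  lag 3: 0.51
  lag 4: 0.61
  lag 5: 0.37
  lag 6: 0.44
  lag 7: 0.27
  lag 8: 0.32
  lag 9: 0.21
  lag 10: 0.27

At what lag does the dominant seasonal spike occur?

2

The largest autocorrelation is r_2 = 0.80; the remaining lags stay at or below 0.64.
The dominant spike at lag 2 indicates a seasonal period of 2.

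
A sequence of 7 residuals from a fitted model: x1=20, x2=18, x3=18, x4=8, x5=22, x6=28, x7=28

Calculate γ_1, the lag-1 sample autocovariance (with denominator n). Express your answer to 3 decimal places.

12.233

Mean x̄ = (20 + 18 + 18 + 8 + 22 + 28 + 28)/7 = 20.2857
Σ_{t=1}^{6}(x_t−x̄)(x_{t+1}−x̄) = 85.6327
γ_1 = 85.6327 / 7 = 12.233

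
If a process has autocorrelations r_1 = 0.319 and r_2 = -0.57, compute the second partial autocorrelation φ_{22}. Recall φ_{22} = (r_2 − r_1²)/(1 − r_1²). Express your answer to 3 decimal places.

-0.748

φ_{22} = (r_2 − r_1²) / (1 − r_1²)
r_1² = (0.319)² = 0.101761
Numerator = -0.57 − 0.1018 = -0.6718; denominator = 1 − 0.1018 = 0.8982
φ_{22} = -0.6718 / 0.8982 = -0.748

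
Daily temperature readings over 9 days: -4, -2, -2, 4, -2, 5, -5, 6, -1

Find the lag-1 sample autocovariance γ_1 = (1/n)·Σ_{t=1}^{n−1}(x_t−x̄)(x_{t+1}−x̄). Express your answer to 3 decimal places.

-8.285

Mean x̄ = (-4 − 2 − 2 + 4 − 2 + 5 − 5 + 6 − 1)/9 = -0.1111
Σ_{t=1}^{8}(x_t−x̄)(x_{t+1}−x̄) = -74.5679
γ_1 = -74.5679 / 9 = -8.285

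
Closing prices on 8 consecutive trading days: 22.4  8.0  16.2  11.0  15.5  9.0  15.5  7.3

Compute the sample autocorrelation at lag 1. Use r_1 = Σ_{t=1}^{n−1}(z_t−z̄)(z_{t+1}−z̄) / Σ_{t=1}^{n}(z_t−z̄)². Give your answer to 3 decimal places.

-0.575

Mean z̄ = (22.4 + 8.0 + 16.2 + 11.0 + 15.5 + 9.0 + 15.5 + 7.3)/8 = 13.1125
Deviations from mean: 9.2875, -5.1125, 3.0875, -2.1125, 2.3875, -4.1125, 2.3875, -5.8125
Σ(z_t−z̄)(z_{t+1}−z̄) = (-47.4823) + (-15.7848) + (-6.5223) + (-5.0436) + (-9.8186) + (-9.8186) + (-13.8773) = -108.3477
Denominator Σ(z_t−z̄)² = 188.4888
r_1 = -108.3477 / 188.4888 = -0.575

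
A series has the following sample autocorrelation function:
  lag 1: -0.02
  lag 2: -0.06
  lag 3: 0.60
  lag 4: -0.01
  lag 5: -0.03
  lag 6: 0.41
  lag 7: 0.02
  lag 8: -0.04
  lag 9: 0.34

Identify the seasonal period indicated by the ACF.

The largest autocorrelation is r_3 = 0.60, with weaker echoes at lags 6 (0.41) and 9 (0.34); the remaining lags stay at or below 0.02.
The dominant spike at lag 3 indicates a seasonal period of 3.

3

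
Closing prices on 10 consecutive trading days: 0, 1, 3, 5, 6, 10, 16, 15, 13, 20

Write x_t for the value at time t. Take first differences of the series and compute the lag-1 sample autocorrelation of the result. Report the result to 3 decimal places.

-0.190

First differences Δx: 1, 2, 2, 1, 4, 6, -1, -2, 7
Mean of differences = 2.2222
Numerator Σ(Δx_t−Δx̄)(Δx_{t+1}−Δx̄) = -13.6049
Denominator Σ(Δx_t−Δx̄)² = 71.5556
r_1(Δx) = -13.6049 / 71.5556 = -0.190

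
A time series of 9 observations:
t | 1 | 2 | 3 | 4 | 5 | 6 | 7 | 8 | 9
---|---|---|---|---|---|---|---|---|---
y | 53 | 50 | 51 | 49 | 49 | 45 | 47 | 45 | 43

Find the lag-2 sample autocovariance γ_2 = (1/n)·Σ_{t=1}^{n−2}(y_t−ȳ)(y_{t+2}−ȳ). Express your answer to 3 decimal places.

3.333

Mean ȳ = (53 + 50 + 51 + 49 + 49 + 45 + 47 + 45 + 43)/9 = 48.0000
Σ_{t=1}^{7}(y_t−ȳ)(y_{t+2}−ȳ) = 30.0000
γ_2 = 30.0000 / 9 = 3.333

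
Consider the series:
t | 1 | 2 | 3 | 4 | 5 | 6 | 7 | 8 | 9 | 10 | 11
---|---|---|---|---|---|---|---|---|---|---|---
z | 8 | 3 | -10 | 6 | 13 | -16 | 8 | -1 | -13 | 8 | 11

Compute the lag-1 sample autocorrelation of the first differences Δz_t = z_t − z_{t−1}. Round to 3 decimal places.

-0.474

First differences Δz: -5, -13, 16, 7, -29, 24, -9, -12, 21, 3
Mean of differences = 0.3000
Numerator Σ(Δz_t−Δz̄)(Δz_{t+1}−Δz̄) = -1228.5900
Denominator Σ(Δz_t−Δz̄)² = 2590.1000
r_1(Δz) = -1228.5900 / 2590.1000 = -0.474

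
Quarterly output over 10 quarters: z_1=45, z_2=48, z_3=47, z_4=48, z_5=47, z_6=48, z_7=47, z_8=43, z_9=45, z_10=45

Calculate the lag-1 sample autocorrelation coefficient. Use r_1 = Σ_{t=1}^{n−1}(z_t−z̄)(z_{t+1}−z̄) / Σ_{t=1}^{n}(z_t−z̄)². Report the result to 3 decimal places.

0.284

Mean z̄ = (45 + 48 + 47 + 48 + 47 + 48 + 47 + 43 + 45 + 45)/10 = 46.3000
Numerator Σ_{t=1}^{9}(z_t−z̄)(z_{t+1}−z̄) = 7.4100
Denominator Σ(z_t−z̄)² = 26.1000
r_1 = 7.4100 / 26.1000 = 0.284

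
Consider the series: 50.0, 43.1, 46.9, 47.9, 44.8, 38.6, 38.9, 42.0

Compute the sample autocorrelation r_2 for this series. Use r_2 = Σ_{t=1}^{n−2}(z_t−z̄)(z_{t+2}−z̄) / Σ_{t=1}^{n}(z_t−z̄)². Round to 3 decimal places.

0.015

Mean z̄ = (50.0 + 43.1 + 46.9 + 47.9 + 44.8 + 38.6 + 38.9 + 42.0)/8 = 44.0250
Deviations from mean: 5.9750, -0.9250, 2.8750, 3.8750, 0.7750, -5.4250, -5.1250, -2.0250
Σ(z_t−z̄)(z_{t+2}−z̄) = (17.1781) + (-3.5844) + (2.2281) + (-21.0219) + (-3.9719) + (10.9856) = 1.8138
Denominator Σ(z_t−z̄)² = 120.2350
r_2 = 1.8138 / 120.2350 = 0.015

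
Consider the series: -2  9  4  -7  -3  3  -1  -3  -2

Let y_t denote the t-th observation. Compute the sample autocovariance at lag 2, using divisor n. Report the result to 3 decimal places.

Mean ȳ = (-2 + 9 + 4 − 7 − 3 + 3 − 1 − 3 − 2)/9 = -0.2222
Σ_{t=1}^{7}(y_t−ȳ)(y_{t+2}−ȳ) = -108.9877
γ_2 = -108.9877 / 9 = -12.110

-12.110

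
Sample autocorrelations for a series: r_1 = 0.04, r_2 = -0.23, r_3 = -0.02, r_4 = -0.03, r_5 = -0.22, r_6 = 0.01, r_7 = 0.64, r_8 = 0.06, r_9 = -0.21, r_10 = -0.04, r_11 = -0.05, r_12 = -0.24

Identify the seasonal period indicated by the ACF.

7

The largest autocorrelation is r_7 = 0.64; the remaining lags stay at or below 0.06.
The dominant spike at lag 7 indicates a seasonal period of 7.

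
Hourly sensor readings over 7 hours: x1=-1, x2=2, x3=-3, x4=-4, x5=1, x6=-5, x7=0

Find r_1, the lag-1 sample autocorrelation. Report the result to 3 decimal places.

Mean x̄ = (-1 + 2 − 3 − 4 + 1 − 5 + 0)/7 = -1.4286
Deviations from mean: 0.4286, 3.4286, -1.5714, -2.5714, 2.4286, -3.5714, 1.4286
Numerator Σ_{t=1}^{6}(x_t−x̄)(x_{t+1}−x̄) = -19.8980
Denominator Σ(x_t−x̄)² = 41.7143
r_1 = -19.8980 / 41.7143 = -0.477

-0.477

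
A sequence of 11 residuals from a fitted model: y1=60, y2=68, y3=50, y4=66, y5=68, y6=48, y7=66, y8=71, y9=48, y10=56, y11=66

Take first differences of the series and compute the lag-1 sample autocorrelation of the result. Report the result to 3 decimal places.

First differences Δy: 8, -18, 16, 2, -20, 18, 5, -23, 8, 10
Mean of differences = 0.6000
Numerator Σ(Δy_t−Δȳ)(Δy_{t+1}−Δȳ) = -922.1600
Denominator Σ(Δy_t−Δȳ)² = 2086.4000
r_1(Δy) = -922.1600 / 2086.4000 = -0.442

-0.442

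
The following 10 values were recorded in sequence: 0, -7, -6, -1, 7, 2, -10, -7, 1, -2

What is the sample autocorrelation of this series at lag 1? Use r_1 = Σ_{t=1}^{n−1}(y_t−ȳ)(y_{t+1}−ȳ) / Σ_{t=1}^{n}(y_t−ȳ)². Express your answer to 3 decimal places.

Mean ȳ = (0 − 7 − 6 − 1 + 7 + 2 − 10 − 7 + 1 − 2)/10 = -2.3000
Numerator Σ_{t=1}^{9}(y_t−ȳ)(y_{t+1}−ȳ) = 42.4100
Denominator Σ(y_t−ȳ)² = 240.1000
r_1 = 42.4100 / 240.1000 = 0.177

0.177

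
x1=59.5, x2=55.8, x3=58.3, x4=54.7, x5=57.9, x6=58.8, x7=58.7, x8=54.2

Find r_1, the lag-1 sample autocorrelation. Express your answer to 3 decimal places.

-0.354

Mean x̄ = (59.5 + 55.8 + 58.3 + 54.7 + 57.9 + 58.8 + 58.7 + 54.2)/8 = 57.2375
Deviations from mean: 2.2625, -1.4375, 1.0625, -2.5375, 0.6625, 1.5625, 1.4625, -3.0375
Σ(x_t−x̄)(x_{t+1}−x̄) = (-3.2523) + (-1.5273) + (-2.6961) + (-1.6811) + (1.0352) + (2.2852) + (-4.4423) = -10.2789
Denominator Σ(x_t−x̄)² = 28.9988
r_1 = -10.2789 / 28.9988 = -0.354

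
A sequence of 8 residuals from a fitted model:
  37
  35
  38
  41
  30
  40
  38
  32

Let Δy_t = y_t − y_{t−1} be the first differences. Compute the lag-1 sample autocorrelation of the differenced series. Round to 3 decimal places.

-0.524

First differences Δy: -2, 3, 3, -11, 10, -2, -6
Mean of differences = -0.7143
Numerator Σ(Δy_t−Δȳ)(Δy_{t+1}−Δȳ) = -146.3673
Denominator Σ(Δy_t−Δȳ)² = 279.4286
r_1(Δy) = -146.3673 / 279.4286 = -0.524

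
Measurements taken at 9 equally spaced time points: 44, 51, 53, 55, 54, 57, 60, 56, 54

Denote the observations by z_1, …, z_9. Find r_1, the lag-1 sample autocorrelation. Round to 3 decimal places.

0.399

Mean z̄ = (44 + 51 + 53 + 55 + 54 + 57 + 60 + 56 + 54)/9 = 53.7778
Numerator Σ_{t=1}^{8}(z_t−z̄)(z_{t+1}−z̄) = 63.7284
Denominator Σ(z_t−z̄)² = 159.5556
r_1 = 63.7284 / 159.5556 = 0.399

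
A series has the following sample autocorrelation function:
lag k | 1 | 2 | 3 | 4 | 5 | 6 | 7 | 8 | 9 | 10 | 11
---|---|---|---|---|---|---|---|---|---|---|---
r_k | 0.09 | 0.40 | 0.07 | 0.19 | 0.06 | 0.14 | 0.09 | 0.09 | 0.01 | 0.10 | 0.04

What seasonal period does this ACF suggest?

2

The largest autocorrelation is r_2 = 0.40, with a weaker echo at lag 4 (0.19); the remaining lags stay at or below 0.14.
The dominant spike at lag 2 indicates a seasonal period of 2.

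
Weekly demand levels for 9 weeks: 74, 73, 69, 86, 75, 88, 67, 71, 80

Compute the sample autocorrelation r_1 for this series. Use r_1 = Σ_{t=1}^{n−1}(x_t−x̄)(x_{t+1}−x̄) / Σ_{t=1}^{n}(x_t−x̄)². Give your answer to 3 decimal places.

-0.346

Mean x̄ = (74 + 73 + 69 + 86 + 75 + 88 + 67 + 71 + 80)/9 = 75.8889
Numerator Σ_{t=1}^{8}(x_t−x̄)(x_{t+1}−x̄) = -148.3457
Denominator Σ(x_t−x̄)² = 428.8889
r_1 = -148.3457 / 428.8889 = -0.346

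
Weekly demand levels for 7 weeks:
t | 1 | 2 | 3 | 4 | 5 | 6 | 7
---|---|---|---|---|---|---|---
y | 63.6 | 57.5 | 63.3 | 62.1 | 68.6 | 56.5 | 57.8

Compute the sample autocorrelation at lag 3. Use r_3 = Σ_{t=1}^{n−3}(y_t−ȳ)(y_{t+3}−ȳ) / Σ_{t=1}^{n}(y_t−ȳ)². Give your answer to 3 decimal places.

-0.339

Mean ȳ = (63.6 + 57.5 + 63.3 + 62.1 + 68.6 + 56.5 + 57.8)/7 = 61.3429
Deviations from mean: 2.2571, -3.8429, 1.9571, 0.7571, 7.2571, -4.8429, -3.5429
Numerator Σ_{t=1}^{4}(y_t−ȳ)(y_{t+3}−ȳ) = -38.3398
Denominator Σ(y_t−ȳ)² = 112.9371
r_3 = -38.3398 / 112.9371 = -0.339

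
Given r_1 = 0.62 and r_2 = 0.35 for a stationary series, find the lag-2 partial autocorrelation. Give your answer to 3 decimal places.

φ_{22} = (r_2 − r_1²) / (1 − r_1²)
r_1² = (0.62)² = 0.3844
Numerator = 0.35 − 0.3844 = -0.0344; denominator = 1 − 0.3844 = 0.6156
φ_{22} = -0.0344 / 0.6156 = -0.056

-0.056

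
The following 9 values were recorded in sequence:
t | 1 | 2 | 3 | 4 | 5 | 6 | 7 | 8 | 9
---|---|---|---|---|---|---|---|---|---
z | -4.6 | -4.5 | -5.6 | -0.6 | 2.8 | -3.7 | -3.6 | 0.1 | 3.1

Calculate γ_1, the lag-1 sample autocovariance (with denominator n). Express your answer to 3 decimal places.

Mean z̄ = (-4.6 − 4.5 − 5.6 − 0.6 + 2.8 − 3.7 − 3.6 + 0.1 + 3.1)/9 = -1.8444
Σ_{t=1}^{8}(z_t−z̄)(z_{t+1}−z̄) = 19.2369
γ_1 = 19.2369 / 9 = 2.137

2.137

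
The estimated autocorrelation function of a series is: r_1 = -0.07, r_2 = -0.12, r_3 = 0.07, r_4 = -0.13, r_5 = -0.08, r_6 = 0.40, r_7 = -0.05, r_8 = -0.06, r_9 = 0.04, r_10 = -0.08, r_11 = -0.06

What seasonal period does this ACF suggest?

6

The largest autocorrelation is r_6 = 0.40; the remaining lags stay at or below 0.07.
The dominant spike at lag 6 indicates a seasonal period of 6.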